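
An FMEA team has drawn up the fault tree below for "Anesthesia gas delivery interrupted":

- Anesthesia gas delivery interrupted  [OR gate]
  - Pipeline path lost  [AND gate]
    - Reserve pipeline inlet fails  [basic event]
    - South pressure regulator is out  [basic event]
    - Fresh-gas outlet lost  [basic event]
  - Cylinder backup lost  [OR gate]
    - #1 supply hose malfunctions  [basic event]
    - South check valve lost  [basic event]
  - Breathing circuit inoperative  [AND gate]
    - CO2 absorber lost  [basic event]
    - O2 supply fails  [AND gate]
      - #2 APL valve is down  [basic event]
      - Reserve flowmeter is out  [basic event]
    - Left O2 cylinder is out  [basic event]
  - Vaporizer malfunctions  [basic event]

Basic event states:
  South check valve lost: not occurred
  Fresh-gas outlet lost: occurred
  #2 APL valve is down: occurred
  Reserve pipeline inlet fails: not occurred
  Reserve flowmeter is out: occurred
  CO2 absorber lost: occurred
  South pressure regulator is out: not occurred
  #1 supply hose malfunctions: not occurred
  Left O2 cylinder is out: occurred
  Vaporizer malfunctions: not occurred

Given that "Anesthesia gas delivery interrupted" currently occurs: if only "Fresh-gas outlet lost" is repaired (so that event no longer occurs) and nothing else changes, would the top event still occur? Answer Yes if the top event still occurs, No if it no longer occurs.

Counterfactual: set "Fresh-gas outlet lost" to not occurred.
Pipeline path lost [AND]: Reserve pipeline inlet fails=not, South pressure regulator is out=not, Fresh-gas outlet lost=not → not all inputs occur → does not occur.
Cylinder backup lost [OR]: #1 supply hose malfunctions=not, South check valve lost=not → no input occurs → does not occur.
O2 supply fails [AND]: #2 APL valve is down=occurs, Reserve flowmeter is out=occurs → all inputs occur → occurs.
Breathing circuit inoperative [AND]: CO2 absorber lost=occurs, O2 supply fails=occurs, Left O2 cylinder is out=occurs → all inputs occur → occurs.
Anesthesia gas delivery interrupted [OR]: Pipeline path lost=not, Cylinder backup lost=not, Breathing circuit inoperative=occurs, Vaporizer malfunctions=not → at least one input occurs → occurs.

Yes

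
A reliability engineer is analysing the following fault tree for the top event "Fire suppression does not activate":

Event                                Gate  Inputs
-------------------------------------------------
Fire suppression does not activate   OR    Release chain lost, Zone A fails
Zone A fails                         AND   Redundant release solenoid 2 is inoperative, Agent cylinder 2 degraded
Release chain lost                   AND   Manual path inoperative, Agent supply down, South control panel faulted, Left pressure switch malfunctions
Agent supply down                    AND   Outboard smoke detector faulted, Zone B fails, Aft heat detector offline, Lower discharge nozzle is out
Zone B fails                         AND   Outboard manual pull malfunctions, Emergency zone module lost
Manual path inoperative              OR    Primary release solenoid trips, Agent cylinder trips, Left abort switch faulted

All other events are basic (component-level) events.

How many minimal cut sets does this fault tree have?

Manual path inoperative [OR]: union of children's cut sets → 3 cut set(s).
Zone B fails [AND]: one cut set from each child combined → 1 × 1 = 1 cut set(s).
Agent supply down [AND]: one cut set from each child combined → 1 × 1 × 1 × 1 = 1 cut set(s).
Release chain lost [AND]: one cut set from each child combined → 3 × 1 × 1 × 1 = 3 cut set(s).
Zone A fails [AND]: one cut set from each child combined → 1 × 1 = 1 cut set(s).
Fire suppression does not activate [OR]: union of children's cut sets → 4 cut set(s).
Minimal cut sets: {Aft heat detector offline, Emergency zone module lost, Left pressure switch malfunctions, Lower discharge nozzle is out, Outboard manual pull malfunctions, Outboard smoke detector faulted, Primary release solenoid trips, South control panel faulted}; {Aft heat detector offline, Agent cylinder trips, Emergency zone module lost, Left pressure switch malfunctions, Lower discharge nozzle is out, Outboard manual pull malfunctions, Outboard smoke detector faulted, South control panel faulted}; {Aft heat detector offline, Emergency zone module lost, Left abort switch faulted, Left pressure switch malfunctions, Lower discharge nozzle is out, Outboard manual pull malfunctions, Outboard smoke detector faulted, South control panel faulted}; {Agent cylinder 2 degraded, Redundant release solenoid 2 is inoperative}.

4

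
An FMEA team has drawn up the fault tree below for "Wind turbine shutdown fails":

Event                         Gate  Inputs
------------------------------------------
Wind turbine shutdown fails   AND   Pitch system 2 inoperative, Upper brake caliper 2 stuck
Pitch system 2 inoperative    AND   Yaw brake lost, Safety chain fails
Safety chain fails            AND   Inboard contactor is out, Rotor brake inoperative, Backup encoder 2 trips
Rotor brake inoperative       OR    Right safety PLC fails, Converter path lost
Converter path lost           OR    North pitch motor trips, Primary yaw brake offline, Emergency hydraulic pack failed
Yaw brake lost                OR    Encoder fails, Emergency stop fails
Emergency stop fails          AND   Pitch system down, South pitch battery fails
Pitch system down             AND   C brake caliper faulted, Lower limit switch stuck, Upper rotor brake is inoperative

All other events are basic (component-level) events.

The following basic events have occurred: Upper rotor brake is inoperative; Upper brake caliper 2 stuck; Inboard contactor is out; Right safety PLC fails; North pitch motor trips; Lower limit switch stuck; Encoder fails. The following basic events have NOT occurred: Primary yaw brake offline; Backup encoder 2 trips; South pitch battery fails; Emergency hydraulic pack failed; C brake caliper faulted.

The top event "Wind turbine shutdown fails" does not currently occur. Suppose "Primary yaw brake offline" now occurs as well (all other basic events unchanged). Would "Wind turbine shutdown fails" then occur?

Counterfactual: set "Primary yaw brake offline" to occurred.
Pitch system down [AND]: C brake caliper faulted=not, Lower limit switch stuck=occurs, Upper rotor brake is inoperative=occurs → not all inputs occur → does not occur.
Emergency stop fails [AND]: Pitch system down=not, South pitch battery fails=not → not all inputs occur → does not occur.
Yaw brake lost [OR]: Encoder fails=occurs, Emergency stop fails=not → at least one input occurs → occurs.
Converter path lost [OR]: North pitch motor trips=occurs, Primary yaw brake offline=occurs, Emergency hydraulic pack failed=not → at least one input occurs → occurs.
Rotor brake inoperative [OR]: Right safety PLC fails=occurs, Converter path lost=occurs → at least one input occurs → occurs.
Safety chain fails [AND]: Inboard contactor is out=occurs, Rotor brake inoperative=occurs, Backup encoder 2 trips=not → not all inputs occur → does not occur.
Pitch system 2 inoperative [AND]: Yaw brake lost=occurs, Safety chain fails=not → not all inputs occur → does not occur.
Wind turbine shutdown fails [AND]: Pitch system 2 inoperative=not, Upper brake caliper 2 stuck=occurs → not all inputs occur → does not occur.

No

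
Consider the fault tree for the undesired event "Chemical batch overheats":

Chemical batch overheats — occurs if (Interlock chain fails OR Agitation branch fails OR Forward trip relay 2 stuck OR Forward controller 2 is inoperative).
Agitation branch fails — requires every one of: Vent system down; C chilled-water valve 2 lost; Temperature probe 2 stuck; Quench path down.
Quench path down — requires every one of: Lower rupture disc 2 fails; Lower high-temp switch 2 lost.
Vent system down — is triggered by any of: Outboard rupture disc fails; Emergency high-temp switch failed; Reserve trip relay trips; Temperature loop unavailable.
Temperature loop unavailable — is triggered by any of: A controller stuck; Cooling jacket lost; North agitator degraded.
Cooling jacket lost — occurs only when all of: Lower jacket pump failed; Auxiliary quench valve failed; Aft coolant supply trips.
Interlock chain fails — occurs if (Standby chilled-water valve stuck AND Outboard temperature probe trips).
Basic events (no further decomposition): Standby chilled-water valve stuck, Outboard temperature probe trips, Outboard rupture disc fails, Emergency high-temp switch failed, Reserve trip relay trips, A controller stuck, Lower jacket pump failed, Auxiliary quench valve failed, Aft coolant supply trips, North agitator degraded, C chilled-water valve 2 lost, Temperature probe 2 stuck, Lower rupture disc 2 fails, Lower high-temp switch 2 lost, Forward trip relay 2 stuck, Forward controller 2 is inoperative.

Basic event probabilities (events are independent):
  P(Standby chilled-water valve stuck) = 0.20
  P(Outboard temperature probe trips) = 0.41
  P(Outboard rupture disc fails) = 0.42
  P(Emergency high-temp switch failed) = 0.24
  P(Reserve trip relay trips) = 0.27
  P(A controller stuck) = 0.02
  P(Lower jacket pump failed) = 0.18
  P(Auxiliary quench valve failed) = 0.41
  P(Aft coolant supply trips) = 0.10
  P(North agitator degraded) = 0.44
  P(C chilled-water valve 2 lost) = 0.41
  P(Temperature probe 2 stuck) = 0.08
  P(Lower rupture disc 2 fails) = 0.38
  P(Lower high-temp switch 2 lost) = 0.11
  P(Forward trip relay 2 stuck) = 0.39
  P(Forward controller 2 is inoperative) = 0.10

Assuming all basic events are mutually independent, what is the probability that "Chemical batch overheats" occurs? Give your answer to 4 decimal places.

0.4966

P(Interlock chain fails) [AND] = 0.20 × 0.41 = 0.082000
P(Cooling jacket lost) [AND] = 0.18 × 0.41 × 0.10 = 0.007380
P(Temperature loop unavailable) [OR] = 1 − (1−0.02) × (1−0.007380) × (1−0.44) = 0.455250
P(Vent system down) [OR] = 1 − (1−0.42) × (1−0.24) × (1−0.27) × (1−0.455250) = 0.824708
P(Quench path down) [AND] = 0.38 × 0.11 = 0.041800
P(Agitation branch fails) [AND] = 0.824708 × 0.41 × 0.08 × 0.041800 = 0.001131
P(Chemical batch overheats) [OR] = 1 − (1−0.082000) × (1−0.001131) × (1−0.39) × (1−0.10) = 0.496588
Rounded to 4 decimal places: P(Chemical batch overheats) ≈ 0.4966.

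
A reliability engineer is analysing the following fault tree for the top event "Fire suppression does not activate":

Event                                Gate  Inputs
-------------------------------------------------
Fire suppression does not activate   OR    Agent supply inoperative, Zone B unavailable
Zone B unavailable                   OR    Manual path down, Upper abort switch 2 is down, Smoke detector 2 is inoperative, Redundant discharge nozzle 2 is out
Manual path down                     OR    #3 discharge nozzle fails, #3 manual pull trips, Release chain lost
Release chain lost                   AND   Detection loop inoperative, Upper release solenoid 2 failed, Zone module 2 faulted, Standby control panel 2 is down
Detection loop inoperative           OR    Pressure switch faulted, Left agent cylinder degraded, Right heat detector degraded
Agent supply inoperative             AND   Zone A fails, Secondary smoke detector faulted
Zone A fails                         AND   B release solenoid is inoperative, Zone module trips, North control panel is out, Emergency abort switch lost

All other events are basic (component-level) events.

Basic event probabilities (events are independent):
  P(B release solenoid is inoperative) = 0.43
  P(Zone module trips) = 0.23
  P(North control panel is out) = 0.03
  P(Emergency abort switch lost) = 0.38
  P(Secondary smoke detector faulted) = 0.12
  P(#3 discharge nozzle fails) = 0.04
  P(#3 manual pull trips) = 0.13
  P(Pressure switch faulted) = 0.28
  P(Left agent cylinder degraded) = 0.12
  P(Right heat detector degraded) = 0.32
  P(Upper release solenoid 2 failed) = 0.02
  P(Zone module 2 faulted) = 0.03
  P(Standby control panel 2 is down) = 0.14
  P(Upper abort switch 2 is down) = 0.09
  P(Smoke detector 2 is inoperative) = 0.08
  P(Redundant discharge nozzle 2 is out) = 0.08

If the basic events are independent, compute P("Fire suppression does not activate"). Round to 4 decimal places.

P(Zone A fails) [AND] = 0.43 × 0.23 × 0.03 × 0.38 = 0.001127
P(Agent supply inoperative) [AND] = 0.001127 × 0.12 = 0.000135
P(Detection loop inoperative) [OR] = 1 − (1−0.28) × (1−0.12) × (1−0.32) = 0.569152
P(Release chain lost) [AND] = 0.569152 × 0.02 × 0.03 × 0.14 = 0.000048
P(Manual path down) [OR] = 1 − (1−0.04) × (1−0.13) × (1−0.000048) = 0.164840
P(Zone B unavailable) [OR] = 1 − (1−0.164840) × (1−0.09) × (1−0.08) × (1−0.08) = 0.356740
P(Fire suppression does not activate) [OR] = 1 − (1−0.000135) × (1−0.356740) = 0.356827
Rounded to 4 decimal places: P(Fire suppression does not activate) ≈ 0.3568.

0.3568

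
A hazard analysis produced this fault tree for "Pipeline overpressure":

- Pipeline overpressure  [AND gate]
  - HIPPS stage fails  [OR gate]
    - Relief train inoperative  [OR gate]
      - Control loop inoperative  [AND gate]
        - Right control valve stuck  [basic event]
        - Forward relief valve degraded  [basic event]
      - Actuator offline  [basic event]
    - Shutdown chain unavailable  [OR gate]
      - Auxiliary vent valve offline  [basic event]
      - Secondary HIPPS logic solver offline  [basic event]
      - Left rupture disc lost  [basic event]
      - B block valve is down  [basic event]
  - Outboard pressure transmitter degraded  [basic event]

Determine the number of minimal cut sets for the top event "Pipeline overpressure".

Control loop inoperative [AND]: one cut set from each child combined → 1 × 1 = 1 cut set(s).
Relief train inoperative [OR]: union of children's cut sets → 2 cut set(s).
Shutdown chain unavailable [OR]: union of children's cut sets → 4 cut set(s).
HIPPS stage fails [OR]: union of children's cut sets → 6 cut set(s).
Pipeline overpressure [AND]: one cut set from each child combined → 6 × 1 = 6 cut set(s).
Minimal cut sets: {Forward relief valve degraded, Outboard pressure transmitter degraded, Right control valve stuck}; {Actuator offline, Outboard pressure transmitter degraded}; {Auxiliary vent valve offline, Outboard pressure transmitter degraded}; {Outboard pressure transmitter degraded, Secondary HIPPS logic solver offline}; {Left rupture disc lost, Outboard pressure transmitter degraded}; {B block valve is down, Outboard pressure transmitter degraded}.

6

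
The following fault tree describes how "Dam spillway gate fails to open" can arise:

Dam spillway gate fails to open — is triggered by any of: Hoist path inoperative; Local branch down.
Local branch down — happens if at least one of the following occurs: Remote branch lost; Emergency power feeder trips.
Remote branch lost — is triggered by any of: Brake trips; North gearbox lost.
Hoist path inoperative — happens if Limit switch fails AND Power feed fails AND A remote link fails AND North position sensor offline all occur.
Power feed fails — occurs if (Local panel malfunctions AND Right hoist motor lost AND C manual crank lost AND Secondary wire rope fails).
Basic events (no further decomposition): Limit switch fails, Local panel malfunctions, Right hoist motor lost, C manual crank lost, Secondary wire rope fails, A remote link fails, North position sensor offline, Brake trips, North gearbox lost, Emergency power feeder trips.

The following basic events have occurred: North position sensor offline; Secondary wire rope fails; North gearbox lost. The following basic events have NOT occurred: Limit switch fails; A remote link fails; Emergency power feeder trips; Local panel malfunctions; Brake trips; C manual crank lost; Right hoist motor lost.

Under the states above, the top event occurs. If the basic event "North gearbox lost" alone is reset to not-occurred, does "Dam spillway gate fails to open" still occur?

Counterfactual: set "North gearbox lost" to not occurred.
Power feed fails [AND]: Local panel malfunctions=not, Right hoist motor lost=not, C manual crank lost=not, Secondary wire rope fails=occurs → not all inputs occur → does not occur.
Hoist path inoperative [AND]: Limit switch fails=not, Power feed fails=not, A remote link fails=not, North position sensor offline=occurs → not all inputs occur → does not occur.
Remote branch lost [OR]: Brake trips=not, North gearbox lost=not → no input occurs → does not occur.
Local branch down [OR]: Remote branch lost=not, Emergency power feeder trips=not → no input occurs → does not occur.
Dam spillway gate fails to open [OR]: Hoist path inoperative=not, Local branch down=not → no input occurs → does not occur.

No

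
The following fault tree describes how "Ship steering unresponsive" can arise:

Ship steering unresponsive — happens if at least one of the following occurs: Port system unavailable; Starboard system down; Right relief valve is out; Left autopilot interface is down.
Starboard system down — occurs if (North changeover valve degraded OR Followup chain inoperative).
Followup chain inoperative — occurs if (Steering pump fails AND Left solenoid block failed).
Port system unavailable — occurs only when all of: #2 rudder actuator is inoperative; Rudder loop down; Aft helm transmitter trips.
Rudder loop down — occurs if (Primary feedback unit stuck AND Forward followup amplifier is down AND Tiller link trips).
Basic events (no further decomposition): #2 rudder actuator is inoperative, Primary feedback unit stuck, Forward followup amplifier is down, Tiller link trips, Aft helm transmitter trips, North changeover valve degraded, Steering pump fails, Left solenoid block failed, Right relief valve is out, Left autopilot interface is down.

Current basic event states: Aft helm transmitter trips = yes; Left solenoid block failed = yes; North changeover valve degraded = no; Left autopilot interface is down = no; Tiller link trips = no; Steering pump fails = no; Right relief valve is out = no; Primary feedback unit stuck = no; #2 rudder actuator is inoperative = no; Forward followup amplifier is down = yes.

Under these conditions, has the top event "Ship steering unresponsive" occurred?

Rudder loop down [AND]: Primary feedback unit stuck=not, Forward followup amplifier is down=occurs, Tiller link trips=not → not all inputs occur → does not occur.
Port system unavailable [AND]: #2 rudder actuator is inoperative=not, Rudder loop down=not, Aft helm transmitter trips=occurs → not all inputs occur → does not occur.
Followup chain inoperative [AND]: Steering pump fails=not, Left solenoid block failed=occurs → not all inputs occur → does not occur.
Starboard system down [OR]: North changeover valve degraded=not, Followup chain inoperative=not → no input occurs → does not occur.
Ship steering unresponsive [OR]: Port system unavailable=not, Starboard system down=not, Right relief valve is out=not, Left autopilot interface is down=not → no input occurs → does not occur.

No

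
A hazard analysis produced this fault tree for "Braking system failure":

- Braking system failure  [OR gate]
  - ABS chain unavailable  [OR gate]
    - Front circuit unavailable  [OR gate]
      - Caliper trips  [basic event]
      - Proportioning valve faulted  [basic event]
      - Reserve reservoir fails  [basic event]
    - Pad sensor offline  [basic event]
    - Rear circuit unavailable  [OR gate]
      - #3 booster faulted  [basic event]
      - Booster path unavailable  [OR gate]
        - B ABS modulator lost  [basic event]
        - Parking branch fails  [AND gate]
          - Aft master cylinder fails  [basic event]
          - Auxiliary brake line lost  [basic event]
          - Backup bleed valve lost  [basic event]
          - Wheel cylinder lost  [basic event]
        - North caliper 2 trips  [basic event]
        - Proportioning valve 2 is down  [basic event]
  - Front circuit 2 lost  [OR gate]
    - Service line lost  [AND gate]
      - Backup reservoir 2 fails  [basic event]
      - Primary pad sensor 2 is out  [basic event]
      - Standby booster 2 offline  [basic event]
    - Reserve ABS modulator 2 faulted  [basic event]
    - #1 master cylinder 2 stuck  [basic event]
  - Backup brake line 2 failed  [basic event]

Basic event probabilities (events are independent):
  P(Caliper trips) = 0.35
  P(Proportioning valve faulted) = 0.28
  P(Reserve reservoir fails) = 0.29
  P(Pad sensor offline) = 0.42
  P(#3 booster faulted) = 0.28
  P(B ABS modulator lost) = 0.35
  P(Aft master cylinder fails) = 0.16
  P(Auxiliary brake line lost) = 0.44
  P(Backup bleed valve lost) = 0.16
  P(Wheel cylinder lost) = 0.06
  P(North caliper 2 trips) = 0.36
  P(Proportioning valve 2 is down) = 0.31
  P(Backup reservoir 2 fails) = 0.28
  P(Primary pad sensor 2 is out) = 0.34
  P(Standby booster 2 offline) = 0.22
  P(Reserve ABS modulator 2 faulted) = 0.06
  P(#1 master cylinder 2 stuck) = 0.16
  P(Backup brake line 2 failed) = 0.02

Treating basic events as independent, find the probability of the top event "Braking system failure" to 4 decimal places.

0.9698

P(Front circuit unavailable) [OR] = 1 − (1−0.35) × (1−0.28) × (1−0.29) = 0.667720
P(Parking branch fails) [AND] = 0.16 × 0.44 × 0.16 × 0.06 = 0.000676
P(Booster path unavailable) [OR] = 1 − (1−0.35) × (1−0.000676) × (1−0.36) × (1−0.31) = 0.713154
P(Rear circuit unavailable) [OR] = 1 − (1−0.28) × (1−0.713154) = 0.793471
P(ABS chain unavailable) [OR] = 1 − (1−0.667720) × (1−0.42) × (1−0.793471) = 0.960197
P(Service line lost) [AND] = 0.28 × 0.34 × 0.22 = 0.020944
P(Front circuit 2 lost) [OR] = 1 − (1−0.020944) × (1−0.06) × (1−0.16) = 0.226937
P(Braking system failure) [OR] = 1 − (1−0.960197) × (1−0.226937) × (1−0.02) = 0.969845
Rounded to 4 decimal places: P(Braking system failure) ≈ 0.9698.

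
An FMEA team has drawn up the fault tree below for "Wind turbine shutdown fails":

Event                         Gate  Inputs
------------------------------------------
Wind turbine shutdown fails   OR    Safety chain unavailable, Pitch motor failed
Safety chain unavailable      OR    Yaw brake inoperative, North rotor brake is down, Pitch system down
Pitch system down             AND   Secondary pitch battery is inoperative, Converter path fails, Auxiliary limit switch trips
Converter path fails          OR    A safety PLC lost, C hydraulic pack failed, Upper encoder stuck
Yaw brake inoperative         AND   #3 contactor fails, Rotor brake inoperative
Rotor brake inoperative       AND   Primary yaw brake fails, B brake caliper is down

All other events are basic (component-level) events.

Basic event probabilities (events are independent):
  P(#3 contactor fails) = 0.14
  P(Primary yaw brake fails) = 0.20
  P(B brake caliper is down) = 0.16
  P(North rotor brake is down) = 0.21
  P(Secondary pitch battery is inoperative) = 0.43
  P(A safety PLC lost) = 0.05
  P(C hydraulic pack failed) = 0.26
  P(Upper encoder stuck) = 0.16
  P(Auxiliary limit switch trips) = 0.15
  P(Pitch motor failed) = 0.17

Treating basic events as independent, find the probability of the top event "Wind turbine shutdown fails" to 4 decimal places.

P(Rotor brake inoperative) [AND] = 0.20 × 0.16 = 0.032000
P(Yaw brake inoperative) [AND] = 0.14 × 0.032000 = 0.004480
P(Converter path fails) [OR] = 1 − (1−0.05) × (1−0.26) × (1−0.16) = 0.409480
P(Pitch system down) [AND] = 0.43 × 0.409480 × 0.15 = 0.026411
P(Safety chain unavailable) [OR] = 1 − (1−0.004480) × (1−0.21) × (1−0.026411) = 0.234310
P(Wind turbine shutdown fails) [OR] = 1 − (1−0.234310) × (1−0.17) = 0.364477
Rounded to 4 decimal places: P(Wind turbine shutdown fails) ≈ 0.3645.

0.3645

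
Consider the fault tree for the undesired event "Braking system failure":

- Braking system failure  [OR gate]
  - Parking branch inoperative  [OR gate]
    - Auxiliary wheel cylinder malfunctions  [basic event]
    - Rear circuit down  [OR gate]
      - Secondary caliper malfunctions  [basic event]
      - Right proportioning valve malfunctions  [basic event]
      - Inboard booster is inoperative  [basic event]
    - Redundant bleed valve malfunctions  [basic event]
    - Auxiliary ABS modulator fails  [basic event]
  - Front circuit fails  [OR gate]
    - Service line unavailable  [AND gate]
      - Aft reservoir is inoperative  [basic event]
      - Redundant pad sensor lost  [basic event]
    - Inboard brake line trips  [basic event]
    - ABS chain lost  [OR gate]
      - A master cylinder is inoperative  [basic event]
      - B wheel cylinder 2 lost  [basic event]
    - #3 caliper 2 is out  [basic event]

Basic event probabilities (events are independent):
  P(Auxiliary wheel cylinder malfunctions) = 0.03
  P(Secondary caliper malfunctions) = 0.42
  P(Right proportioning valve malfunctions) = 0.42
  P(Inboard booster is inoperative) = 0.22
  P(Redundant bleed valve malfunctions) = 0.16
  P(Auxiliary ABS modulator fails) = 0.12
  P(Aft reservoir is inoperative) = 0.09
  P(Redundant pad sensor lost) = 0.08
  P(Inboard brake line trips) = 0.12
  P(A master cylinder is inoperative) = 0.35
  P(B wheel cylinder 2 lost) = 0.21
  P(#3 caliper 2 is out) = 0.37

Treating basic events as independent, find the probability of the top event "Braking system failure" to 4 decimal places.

P(Rear circuit down) [OR] = 1 − (1−0.42) × (1−0.42) × (1−0.22) = 0.737608
P(Parking branch inoperative) [OR] = 1 − (1−0.03) × (1−0.737608) × (1−0.16) × (1−0.12) = 0.811859
P(Service line unavailable) [AND] = 0.09 × 0.08 = 0.007200
P(ABS chain lost) [OR] = 1 − (1−0.35) × (1−0.21) = 0.486500
P(Front circuit fails) [OR] = 1 − (1−0.007200) × (1−0.12) × (1−0.486500) × (1−0.37) = 0.717365
P(Braking system failure) [OR] = 1 − (1−0.811859) × (1−0.717365) = 0.946825
Rounded to 4 decimal places: P(Braking system failure) ≈ 0.9468.

0.9468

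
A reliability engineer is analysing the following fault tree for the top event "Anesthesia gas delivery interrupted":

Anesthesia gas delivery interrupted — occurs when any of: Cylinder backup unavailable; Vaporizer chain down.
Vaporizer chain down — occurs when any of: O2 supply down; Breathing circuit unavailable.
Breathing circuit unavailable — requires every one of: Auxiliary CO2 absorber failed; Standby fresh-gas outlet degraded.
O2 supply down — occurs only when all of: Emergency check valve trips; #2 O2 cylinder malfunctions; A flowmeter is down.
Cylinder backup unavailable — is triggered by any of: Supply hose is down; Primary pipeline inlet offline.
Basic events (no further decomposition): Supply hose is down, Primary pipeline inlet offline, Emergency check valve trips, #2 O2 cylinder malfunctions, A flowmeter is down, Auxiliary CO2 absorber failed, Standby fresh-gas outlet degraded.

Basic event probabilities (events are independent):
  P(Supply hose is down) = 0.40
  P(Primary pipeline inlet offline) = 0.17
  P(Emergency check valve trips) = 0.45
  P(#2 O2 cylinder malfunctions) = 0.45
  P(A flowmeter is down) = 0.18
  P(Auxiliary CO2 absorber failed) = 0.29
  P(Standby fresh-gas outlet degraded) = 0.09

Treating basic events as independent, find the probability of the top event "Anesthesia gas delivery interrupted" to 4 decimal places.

0.5327

P(Cylinder backup unavailable) [OR] = 1 − (1−0.40) × (1−0.17) = 0.502000
P(O2 supply down) [AND] = 0.45 × 0.45 × 0.18 = 0.036450
P(Breathing circuit unavailable) [AND] = 0.29 × 0.09 = 0.026100
P(Vaporizer chain down) [OR] = 1 − (1−0.036450) × (1−0.026100) = 0.061599
P(Anesthesia gas delivery interrupted) [OR] = 1 − (1−0.502000) × (1−0.061599) = 0.532676
Rounded to 4 decimal places: P(Anesthesia gas delivery interrupted) ≈ 0.5327.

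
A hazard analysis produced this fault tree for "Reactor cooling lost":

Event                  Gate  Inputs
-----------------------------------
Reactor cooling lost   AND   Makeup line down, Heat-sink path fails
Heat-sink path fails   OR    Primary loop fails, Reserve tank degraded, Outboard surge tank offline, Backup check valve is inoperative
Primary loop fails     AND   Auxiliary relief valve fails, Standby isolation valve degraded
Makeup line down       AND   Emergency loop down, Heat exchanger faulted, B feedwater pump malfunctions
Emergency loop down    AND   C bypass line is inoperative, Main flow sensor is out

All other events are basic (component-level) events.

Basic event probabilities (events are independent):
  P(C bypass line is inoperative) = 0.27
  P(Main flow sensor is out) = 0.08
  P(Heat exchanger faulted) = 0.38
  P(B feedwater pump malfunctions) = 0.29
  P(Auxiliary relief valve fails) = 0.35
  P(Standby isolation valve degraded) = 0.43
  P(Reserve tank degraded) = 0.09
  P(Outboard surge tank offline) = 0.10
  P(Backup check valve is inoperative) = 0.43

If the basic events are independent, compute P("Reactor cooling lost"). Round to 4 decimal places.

P(Emergency loop down) [AND] = 0.27 × 0.08 = 0.021600
P(Makeup line down) [AND] = 0.021600 × 0.38 × 0.29 = 0.002380
P(Primary loop fails) [AND] = 0.35 × 0.43 = 0.150500
P(Heat-sink path fails) [OR] = 1 − (1−0.150500) × (1−0.09) × (1−0.10) × (1−0.43) = 0.603428
P(Reactor cooling lost) [AND] = 0.002380 × 0.603428 = 0.001436
Rounded to 4 decimal places: P(Reactor cooling lost) ≈ 0.0014.

0.0014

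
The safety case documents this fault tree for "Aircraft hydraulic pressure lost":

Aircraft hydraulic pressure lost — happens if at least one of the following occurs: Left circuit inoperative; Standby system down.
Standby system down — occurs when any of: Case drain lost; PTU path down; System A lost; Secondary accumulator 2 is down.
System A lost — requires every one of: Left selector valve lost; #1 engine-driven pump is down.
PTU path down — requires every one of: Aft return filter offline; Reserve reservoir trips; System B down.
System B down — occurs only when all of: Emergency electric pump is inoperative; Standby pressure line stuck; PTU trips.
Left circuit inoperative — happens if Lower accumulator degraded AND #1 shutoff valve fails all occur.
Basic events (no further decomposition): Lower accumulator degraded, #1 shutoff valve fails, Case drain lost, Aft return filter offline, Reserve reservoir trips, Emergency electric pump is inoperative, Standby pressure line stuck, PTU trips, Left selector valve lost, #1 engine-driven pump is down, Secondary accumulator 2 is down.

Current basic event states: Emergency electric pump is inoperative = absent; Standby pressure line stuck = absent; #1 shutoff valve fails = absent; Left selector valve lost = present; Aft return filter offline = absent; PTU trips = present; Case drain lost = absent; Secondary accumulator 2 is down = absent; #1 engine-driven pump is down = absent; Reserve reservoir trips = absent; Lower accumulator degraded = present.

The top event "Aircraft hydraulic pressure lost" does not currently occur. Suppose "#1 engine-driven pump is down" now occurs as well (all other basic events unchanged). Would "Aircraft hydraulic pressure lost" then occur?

Yes

Counterfactual: set "#1 engine-driven pump is down" to occurred.
Left circuit inoperative [AND]: Lower accumulator degraded=occurs, #1 shutoff valve fails=not → not all inputs occur → does not occur.
System B down [AND]: Emergency electric pump is inoperative=not, Standby pressure line stuck=not, PTU trips=occurs → not all inputs occur → does not occur.
PTU path down [AND]: Aft return filter offline=not, Reserve reservoir trips=not, System B down=not → not all inputs occur → does not occur.
System A lost [AND]: Left selector valve lost=occurs, #1 engine-driven pump is down=occurs → all inputs occur → occurs.
Standby system down [OR]: Case drain lost=not, PTU path down=not, System A lost=occurs, Secondary accumulator 2 is down=not → at least one input occurs → occurs.
Aircraft hydraulic pressure lost [OR]: Left circuit inoperative=not, Standby system down=occurs → at least one input occurs → occurs.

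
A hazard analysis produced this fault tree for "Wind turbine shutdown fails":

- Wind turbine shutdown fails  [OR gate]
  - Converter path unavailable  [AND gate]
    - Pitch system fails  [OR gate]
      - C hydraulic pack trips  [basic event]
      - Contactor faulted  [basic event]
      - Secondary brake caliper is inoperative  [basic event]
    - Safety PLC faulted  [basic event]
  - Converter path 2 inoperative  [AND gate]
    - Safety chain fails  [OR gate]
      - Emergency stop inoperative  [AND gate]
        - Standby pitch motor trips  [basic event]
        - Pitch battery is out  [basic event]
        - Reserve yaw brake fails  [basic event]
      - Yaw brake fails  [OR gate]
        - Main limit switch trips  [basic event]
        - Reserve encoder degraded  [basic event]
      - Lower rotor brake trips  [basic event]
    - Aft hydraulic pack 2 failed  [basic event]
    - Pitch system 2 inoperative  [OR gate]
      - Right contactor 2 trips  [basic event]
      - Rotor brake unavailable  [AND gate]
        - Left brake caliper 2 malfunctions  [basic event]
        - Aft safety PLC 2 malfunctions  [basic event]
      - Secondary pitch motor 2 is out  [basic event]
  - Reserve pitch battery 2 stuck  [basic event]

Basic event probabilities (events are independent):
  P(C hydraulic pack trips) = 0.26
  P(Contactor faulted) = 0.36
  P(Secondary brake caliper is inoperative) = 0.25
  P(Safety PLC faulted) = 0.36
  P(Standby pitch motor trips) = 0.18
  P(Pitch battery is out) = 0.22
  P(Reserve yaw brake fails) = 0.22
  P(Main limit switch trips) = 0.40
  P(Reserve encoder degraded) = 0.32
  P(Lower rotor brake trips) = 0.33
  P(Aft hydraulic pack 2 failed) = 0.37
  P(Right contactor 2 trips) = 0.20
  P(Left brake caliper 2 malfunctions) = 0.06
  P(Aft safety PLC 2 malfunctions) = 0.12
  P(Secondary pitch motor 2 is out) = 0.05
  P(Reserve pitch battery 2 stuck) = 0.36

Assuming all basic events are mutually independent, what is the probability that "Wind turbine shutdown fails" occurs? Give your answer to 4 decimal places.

P(Pitch system fails) [OR] = 1 − (1−0.26) × (1−0.36) × (1−0.25) = 0.644800
P(Converter path unavailable) [AND] = 0.644800 × 0.36 = 0.232128
P(Emergency stop inoperative) [AND] = 0.18 × 0.22 × 0.22 = 0.008712
P(Yaw brake fails) [OR] = 1 − (1−0.40) × (1−0.32) = 0.592000
P(Safety chain fails) [OR] = 1 − (1−0.008712) × (1−0.592000) × (1−0.33) = 0.729022
P(Rotor brake unavailable) [AND] = 0.06 × 0.12 = 0.007200
P(Pitch system 2 inoperative) [OR] = 1 − (1−0.20) × (1−0.007200) × (1−0.05) = 0.245472
P(Converter path 2 inoperative) [AND] = 0.729022 × 0.37 × 0.245472 = 0.066213
P(Wind turbine shutdown fails) [OR] = 1 − (1−0.232128) × (1−0.066213) × (1−0.36) = 0.541102
Rounded to 4 decimal places: P(Wind turbine shutdown fails) ≈ 0.5411.

0.5411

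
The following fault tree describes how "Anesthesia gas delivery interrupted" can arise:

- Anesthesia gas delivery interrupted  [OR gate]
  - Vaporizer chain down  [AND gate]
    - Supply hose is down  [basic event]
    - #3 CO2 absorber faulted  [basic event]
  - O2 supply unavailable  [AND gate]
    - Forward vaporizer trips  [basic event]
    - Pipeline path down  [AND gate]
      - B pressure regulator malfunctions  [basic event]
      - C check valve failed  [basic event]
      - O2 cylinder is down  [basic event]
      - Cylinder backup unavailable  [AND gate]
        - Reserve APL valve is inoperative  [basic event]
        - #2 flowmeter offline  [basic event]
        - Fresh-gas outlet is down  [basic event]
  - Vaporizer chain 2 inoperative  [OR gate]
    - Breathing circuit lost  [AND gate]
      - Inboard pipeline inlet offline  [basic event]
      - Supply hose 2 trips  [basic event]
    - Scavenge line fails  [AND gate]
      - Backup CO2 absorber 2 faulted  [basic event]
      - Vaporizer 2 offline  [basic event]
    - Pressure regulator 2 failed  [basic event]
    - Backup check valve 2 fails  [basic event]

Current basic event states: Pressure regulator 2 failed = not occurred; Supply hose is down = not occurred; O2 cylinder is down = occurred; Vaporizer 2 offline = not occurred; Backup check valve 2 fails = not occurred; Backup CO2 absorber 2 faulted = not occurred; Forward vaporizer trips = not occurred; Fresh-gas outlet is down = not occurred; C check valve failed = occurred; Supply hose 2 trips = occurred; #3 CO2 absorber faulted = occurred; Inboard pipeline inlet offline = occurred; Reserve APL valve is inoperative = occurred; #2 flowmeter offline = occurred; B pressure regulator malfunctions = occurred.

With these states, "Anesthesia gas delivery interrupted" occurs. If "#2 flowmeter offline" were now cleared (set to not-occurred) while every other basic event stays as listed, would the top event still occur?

Yes

Counterfactual: set "#2 flowmeter offline" to not occurred.
Vaporizer chain down [AND]: Supply hose is down=not, #3 CO2 absorber faulted=occurs → not all inputs occur → does not occur.
Cylinder backup unavailable [AND]: Reserve APL valve is inoperative=occurs, #2 flowmeter offline=not, Fresh-gas outlet is down=not → not all inputs occur → does not occur.
Pipeline path down [AND]: B pressure regulator malfunctions=occurs, C check valve failed=occurs, O2 cylinder is down=occurs, Cylinder backup unavailable=not → not all inputs occur → does not occur.
O2 supply unavailable [AND]: Forward vaporizer trips=not, Pipeline path down=not → not all inputs occur → does not occur.
Breathing circuit lost [AND]: Inboard pipeline inlet offline=occurs, Supply hose 2 trips=occurs → all inputs occur → occurs.
Scavenge line fails [AND]: Backup CO2 absorber 2 faulted=not, Vaporizer 2 offline=not → not all inputs occur → does not occur.
Vaporizer chain 2 inoperative [OR]: Breathing circuit lost=occurs, Scavenge line fails=not, Pressure regulator 2 failed=not, Backup check valve 2 fails=not → at least one input occurs → occurs.
Anesthesia gas delivery interrupted [OR]: Vaporizer chain down=not, O2 supply unavailable=not, Vaporizer chain 2 inoperative=occurs → at least one input occurs → occurs.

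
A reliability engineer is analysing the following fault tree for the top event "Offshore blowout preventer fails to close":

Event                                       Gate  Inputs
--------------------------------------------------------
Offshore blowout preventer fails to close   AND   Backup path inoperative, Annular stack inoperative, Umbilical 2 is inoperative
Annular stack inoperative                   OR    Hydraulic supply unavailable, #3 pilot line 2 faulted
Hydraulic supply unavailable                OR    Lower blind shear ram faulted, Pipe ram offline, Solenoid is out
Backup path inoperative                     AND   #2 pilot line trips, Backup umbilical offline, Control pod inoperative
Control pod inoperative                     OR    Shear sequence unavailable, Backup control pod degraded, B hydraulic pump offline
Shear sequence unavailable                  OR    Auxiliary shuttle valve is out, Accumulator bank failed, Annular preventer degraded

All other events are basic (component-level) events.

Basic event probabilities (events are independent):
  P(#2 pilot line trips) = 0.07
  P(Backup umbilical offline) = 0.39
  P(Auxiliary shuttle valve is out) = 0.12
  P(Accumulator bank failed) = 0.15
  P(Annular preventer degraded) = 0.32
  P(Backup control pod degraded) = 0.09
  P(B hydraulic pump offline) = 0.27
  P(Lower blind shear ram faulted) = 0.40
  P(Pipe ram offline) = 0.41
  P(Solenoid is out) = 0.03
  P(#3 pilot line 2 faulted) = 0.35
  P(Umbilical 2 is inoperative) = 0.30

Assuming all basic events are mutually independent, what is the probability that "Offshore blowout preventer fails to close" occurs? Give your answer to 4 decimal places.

0.0042

P(Shear sequence unavailable) [OR] = 1 − (1−0.12) × (1−0.15) × (1−0.32) = 0.491360
P(Control pod inoperative) [OR] = 1 − (1−0.491360) × (1−0.09) × (1−0.27) = 0.662110
P(Backup path inoperative) [AND] = 0.07 × 0.39 × 0.662110 = 0.018076
P(Hydraulic supply unavailable) [OR] = 1 − (1−0.40) × (1−0.41) × (1−0.03) = 0.656620
P(Annular stack inoperative) [OR] = 1 − (1−0.656620) × (1−0.35) = 0.776803
P(Offshore blowout preventer fails to close) [AND] = 0.018076 × 0.776803 × 0.30 = 0.004212
Rounded to 4 decimal places: P(Offshore blowout preventer fails to close) ≈ 0.0042.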